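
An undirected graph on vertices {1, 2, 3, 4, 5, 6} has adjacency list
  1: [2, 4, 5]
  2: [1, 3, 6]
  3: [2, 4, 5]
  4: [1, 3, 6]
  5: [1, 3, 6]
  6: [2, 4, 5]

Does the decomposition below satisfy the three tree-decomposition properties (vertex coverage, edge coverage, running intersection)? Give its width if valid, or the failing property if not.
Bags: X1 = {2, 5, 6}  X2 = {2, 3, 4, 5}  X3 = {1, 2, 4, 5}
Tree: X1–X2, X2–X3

A tree decomposition must satisfy three properties: every vertex lies in some bag; for every edge, both endpoints lie together in some bag; and for every vertex, the bags containing it form a connected subtree. Here edge (4,6) lies in no bag, so the decomposition is invalid.

No — edge (4,6) lies in no bag.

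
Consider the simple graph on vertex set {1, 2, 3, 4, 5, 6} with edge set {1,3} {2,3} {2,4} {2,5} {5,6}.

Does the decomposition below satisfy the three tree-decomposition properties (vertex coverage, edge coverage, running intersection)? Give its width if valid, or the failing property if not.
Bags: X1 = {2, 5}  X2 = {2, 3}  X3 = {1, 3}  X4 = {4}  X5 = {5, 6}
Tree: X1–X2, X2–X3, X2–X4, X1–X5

No — edge (2,4) lies in no bag.

A tree decomposition must satisfy three properties: every vertex lies in some bag; for every edge, both endpoints lie together in some bag; and for every vertex, the bags containing it form a connected subtree. Here edge (2,4) lies in no bag, so the decomposition is invalid.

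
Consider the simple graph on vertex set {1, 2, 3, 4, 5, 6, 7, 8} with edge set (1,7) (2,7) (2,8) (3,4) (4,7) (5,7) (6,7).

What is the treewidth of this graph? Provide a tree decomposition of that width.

Treewidth 1.
Bags: B1 = {4, 7}  B2 = {1, 7}  B3 = {2, 7}  B4 = {3, 4}  B5 = {6, 7}  B6 = {5, 7}  B7 = {2, 8}
Tree: B1–B2, B1–B3, B1–B4, B1–B5, B2–B6, B3–B7

Every bag has size at most 2, so the width is 2 − 1 = 1 and tw(G) ≤ 1. Any graph with an edge has treewidth ≥ 1, and G has the edge 4–7. Hence tw(G) = 1 exactly.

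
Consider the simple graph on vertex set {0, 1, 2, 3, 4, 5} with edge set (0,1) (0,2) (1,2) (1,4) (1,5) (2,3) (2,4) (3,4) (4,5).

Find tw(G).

2

A width-2 tree decomposition is:
Bags: B1 = {1, 2, 4}  B2 = {0, 1, 2}  B3 = {2, 3, 4}  B4 = {1, 4, 5}
Tree: B1–B2, B1–B3, B1–B4
Every bag has size at most 3, so the width is 3 − 1 = 2 and tw(G) ≤ 2. Conversely, {0, 1, 2} is a clique of size 3, and the vertices of any clique must share a bag in every tree decomposition; so some bag has ≥ 3 vertices and tw(G) ≥ 2. Combining the bounds, tw(G) = 2.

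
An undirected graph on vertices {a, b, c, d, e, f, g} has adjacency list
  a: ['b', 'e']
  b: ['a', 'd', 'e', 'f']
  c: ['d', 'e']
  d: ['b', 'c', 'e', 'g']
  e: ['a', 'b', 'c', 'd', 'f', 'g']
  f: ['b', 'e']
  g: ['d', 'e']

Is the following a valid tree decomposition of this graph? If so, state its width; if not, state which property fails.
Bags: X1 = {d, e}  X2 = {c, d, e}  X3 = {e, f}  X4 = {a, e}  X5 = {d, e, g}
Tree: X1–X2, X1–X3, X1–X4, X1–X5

A tree decomposition must satisfy three properties: every vertex lies in some bag; for every edge, both endpoints lie together in some bag; and for every vertex, the bags containing it form a connected subtree. Here vertex b appears in no bag, so the decomposition is invalid.

No — vertex b appears in no bag.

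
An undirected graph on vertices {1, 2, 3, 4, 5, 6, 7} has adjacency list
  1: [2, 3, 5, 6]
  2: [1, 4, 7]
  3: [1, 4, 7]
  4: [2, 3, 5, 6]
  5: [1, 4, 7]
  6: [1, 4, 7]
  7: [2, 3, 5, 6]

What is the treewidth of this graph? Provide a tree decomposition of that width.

Treewidth 3.
Bags: B1 = {1, 4, 5, 7}  B2 = {1, 2, 4, 7}  B3 = {1, 4, 6, 7}  B4 = {1, 3, 4, 7}
Tree: B1–B2, B2–B3, B3–B4

Each bag holds 4 vertices, so the decomposition has width 3, which upper-bounds the treewidth. For the lower bound: the 4 vertex sets {5,7}, {2,4}, {1}, {6} are disjoint, each induces a connected subgraph, and every pair is joined by at least one edge of G. Contracting each set to a single vertex therefore yields K_{4} as a minor, and since treewidth is minor-monotone, tw(G) ≥ tw(K_{4}) = 3. Hence tw(G) = 3 exactly.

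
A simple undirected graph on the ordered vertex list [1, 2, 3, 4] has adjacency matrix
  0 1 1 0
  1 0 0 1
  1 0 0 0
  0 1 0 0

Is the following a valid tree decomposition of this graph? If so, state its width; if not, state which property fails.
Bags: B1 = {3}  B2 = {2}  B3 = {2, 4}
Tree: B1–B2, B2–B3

No — vertex 1 appears in no bag.

A tree decomposition must satisfy three properties: every vertex lies in some bag; for every edge, both endpoints lie together in some bag; and for every vertex, the bags containing it form a connected subtree. Here vertex 1 appears in no bag, so the decomposition is invalid.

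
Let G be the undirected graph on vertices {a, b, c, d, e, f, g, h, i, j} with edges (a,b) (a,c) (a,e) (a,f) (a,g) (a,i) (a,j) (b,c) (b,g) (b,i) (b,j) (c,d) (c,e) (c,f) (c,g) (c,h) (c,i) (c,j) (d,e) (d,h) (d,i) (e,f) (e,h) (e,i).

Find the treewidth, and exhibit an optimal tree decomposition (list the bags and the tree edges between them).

The largest bag has 4 vertices, giving width 3; this decomposition certifies tw(G) ≤ 3. On the other hand G contains the 4-clique {c, d, e, h}. A clique must lie in a single bag of any decomposition, so no decomposition can have width below 3. Combining the bounds, tw(G) = 3.

Treewidth 3.
One such decomposition:
Bags: B1 = {a, c, e, i}  B2 = {a, b, c, i}  B3 = {c, d, e, i}  B4 = {a, c, e, f}  B5 = {a, b, c, g}  B6 = {a, b, c, j}  B7 = {c, d, e, h}
Tree: B1–B2, B1–B3, B1–B4, B2–B5, B2–B6, B3–B7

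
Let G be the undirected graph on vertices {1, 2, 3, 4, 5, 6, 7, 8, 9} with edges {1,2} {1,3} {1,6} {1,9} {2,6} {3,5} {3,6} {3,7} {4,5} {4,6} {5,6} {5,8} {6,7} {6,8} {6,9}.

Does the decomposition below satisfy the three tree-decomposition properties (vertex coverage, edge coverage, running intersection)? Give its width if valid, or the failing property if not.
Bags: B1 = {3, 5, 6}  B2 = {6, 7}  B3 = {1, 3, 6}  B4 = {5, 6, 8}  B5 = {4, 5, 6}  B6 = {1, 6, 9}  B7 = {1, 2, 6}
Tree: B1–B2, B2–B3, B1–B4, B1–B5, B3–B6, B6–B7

A tree decomposition must satisfy three properties: every vertex lies in some bag; for every edge, both endpoints lie together in some bag; and for every vertex, the bags containing it form a connected subtree. Here edge (3,7) lies in no bag, so the decomposition is invalid.

No — edge (3,7) lies in no bag.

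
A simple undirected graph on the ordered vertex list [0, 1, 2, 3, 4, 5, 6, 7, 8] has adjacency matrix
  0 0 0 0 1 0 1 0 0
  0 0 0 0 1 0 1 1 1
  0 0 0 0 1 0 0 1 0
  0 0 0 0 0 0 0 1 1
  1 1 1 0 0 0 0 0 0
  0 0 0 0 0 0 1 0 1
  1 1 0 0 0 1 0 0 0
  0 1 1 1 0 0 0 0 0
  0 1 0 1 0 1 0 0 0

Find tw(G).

3

A width-3 tree decomposition is:
Bags: B1 = {0, 5, 6, 8}  B2 = {0, 1, 6, 8}  B3 = {0, 1, 4, 8}  B4 = {1, 3, 4, 8}  B5 = {1, 3, 4, 7}  B6 = {2, 3, 4, 7}
Tree: B1–B2, B2–B3, B3–B4, B4–B5, B5–B6
Every bag has size at most 4, so the width is 4 − 1 = 3 and tw(G) ≤ 3. For the lower bound: the 4 vertex sets {0,5,6}, {8}, {1}, {2,3,4,7} are disjoint, each induces a connected subgraph, and every pair is joined by at least one edge of G. Contracting each set to a single vertex therefore yields K_{4} as a minor, and since treewidth is minor-monotone, tw(G) ≥ tw(K_{4}) = 3. Hence tw(G) = 3 exactly.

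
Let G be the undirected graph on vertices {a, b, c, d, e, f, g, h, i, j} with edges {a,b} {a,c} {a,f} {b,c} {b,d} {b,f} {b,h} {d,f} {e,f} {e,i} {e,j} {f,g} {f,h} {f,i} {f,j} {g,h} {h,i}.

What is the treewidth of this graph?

A width-2 tree decomposition is:
Bags: B1 = {f, g, h}  B2 = {b, f, h}  B3 = {f, h, i}  B4 = {b, d, f}  B5 = {a, b, f}  B6 = {e, f, i}  B7 = {e, f, j}  B8 = {a, b, c}
Tree: B1–B2, B2–B3, B2–B4, B4–B5, B3–B6, B6–B7, B5–B8
Every bag has size at most 3, so the width is 3 − 1 = 2 and tw(G) ≤ 2. Conversely, {a, b, c} is a clique of size 3, and the vertices of any clique must share a bag in every tree decomposition; so some bag has ≥ 3 vertices and tw(G) ≥ 2. Combining the bounds, tw(G) = 2.

2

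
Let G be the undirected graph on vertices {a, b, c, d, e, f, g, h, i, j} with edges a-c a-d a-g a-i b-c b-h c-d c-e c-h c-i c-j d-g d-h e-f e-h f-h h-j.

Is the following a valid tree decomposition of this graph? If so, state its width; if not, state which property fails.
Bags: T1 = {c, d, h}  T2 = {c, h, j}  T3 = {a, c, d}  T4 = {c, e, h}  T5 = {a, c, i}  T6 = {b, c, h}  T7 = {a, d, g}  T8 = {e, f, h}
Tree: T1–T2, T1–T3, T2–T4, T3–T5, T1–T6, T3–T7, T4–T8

Vertex coverage: the bags together contain {a, b, c, d, e, f, g, h, i, j}, the full vertex set. Edge coverage: each edge of G has both endpoints in at least one bag. Running intersection: for every vertex, the bags containing it form a connected subtree. All three properties hold, so this is a valid tree decomposition of width max|bag| − 1 = 2, and hence tw(G) ≤ 2.

Yes; width 2.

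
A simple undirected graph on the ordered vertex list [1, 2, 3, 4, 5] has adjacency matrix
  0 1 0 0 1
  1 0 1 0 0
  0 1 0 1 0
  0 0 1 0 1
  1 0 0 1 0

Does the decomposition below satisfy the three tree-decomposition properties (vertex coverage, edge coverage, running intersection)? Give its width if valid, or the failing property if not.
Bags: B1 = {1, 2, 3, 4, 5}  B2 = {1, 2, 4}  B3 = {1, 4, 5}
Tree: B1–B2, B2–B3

A tree decomposition must satisfy three properties: every vertex lies in some bag; for every edge, both endpoints lie together in some bag; and for every vertex, the bags containing it form a connected subtree. Here bags containing vertex 5 are not connected in the tree, so the decomposition is invalid.

No — bags containing vertex 5 are not connected in the tree.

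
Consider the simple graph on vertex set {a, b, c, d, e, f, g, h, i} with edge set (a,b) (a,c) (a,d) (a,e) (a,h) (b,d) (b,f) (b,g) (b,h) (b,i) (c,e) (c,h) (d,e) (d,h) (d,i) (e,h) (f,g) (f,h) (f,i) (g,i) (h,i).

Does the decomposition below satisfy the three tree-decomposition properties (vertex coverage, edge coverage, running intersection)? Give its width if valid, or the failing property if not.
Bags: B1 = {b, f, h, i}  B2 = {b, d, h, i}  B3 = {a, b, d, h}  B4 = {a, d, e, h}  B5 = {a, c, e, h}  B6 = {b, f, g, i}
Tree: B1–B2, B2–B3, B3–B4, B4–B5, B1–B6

Vertex coverage: the bags together contain {a, b, c, d, e, f, g, h, i}, the full vertex set. Edge coverage: each edge of G has both endpoints in at least one bag. Running intersection: for every vertex, the bags containing it form a connected subtree. All three properties hold, so this is a valid tree decomposition of width max|bag| − 1 = 3, and hence tw(G) ≤ 3.

Yes; width 3.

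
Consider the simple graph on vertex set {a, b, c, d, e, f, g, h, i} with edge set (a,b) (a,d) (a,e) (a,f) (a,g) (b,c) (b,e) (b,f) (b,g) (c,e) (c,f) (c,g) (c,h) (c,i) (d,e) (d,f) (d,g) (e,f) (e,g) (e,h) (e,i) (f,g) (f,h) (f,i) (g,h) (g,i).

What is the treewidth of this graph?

4

A width-4 tree decomposition is:
Bags: B1 = {a, b, e, f, g}  B2 = {a, d, e, f, g}  B3 = {b, c, e, f, g}  B4 = {c, e, f, g, i}  B5 = {c, e, f, g, h}
Tree: B1–B2, B1–B3, B3–B4, B4–B5
Each bag holds 5 vertices, so the decomposition has width 4, which upper-bounds the treewidth. Conversely, {a, d, e, f, g} is a clique of size 5, and the vertices of any clique must share a bag in every tree decomposition; so some bag has ≥ 5 vertices and tw(G) ≥ 4. The upper and lower bounds meet at 4, so that is the treewidth.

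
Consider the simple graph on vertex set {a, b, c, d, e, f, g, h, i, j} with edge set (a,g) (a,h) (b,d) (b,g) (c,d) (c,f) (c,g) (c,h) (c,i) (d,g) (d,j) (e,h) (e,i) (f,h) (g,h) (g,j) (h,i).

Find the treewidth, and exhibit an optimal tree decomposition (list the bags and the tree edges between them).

The largest bag has 3 vertices, giving width 2; this decomposition certifies tw(G) ≤ 2. Conversely, {d, g, j} is a clique of size 3, and the vertices of any clique must share a bag in every tree decomposition; so some bag has ≥ 3 vertices and tw(G) ≥ 2. The upper and lower bounds meet at 2, so that is the treewidth.

Treewidth 2.
One such decomposition:
Bags: B1 = {c, d, g}  B2 = {c, g, h}  B3 = {c, h, i}  B4 = {a, g, h}  B5 = {b, d, g}  B6 = {c, f, h}  B7 = {d, g, j}  B8 = {e, h, i}
Tree: B1–B2, B2–B3, B2–B4, B1–B5, B2–B6, B5–B7, B3–B8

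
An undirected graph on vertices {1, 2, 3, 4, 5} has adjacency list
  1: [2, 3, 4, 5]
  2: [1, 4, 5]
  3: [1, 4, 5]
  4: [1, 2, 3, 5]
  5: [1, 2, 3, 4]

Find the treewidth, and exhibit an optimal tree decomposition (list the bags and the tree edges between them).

The largest bag has 4 vertices, giving width 3; this decomposition certifies tw(G) ≤ 3. For the lower bound, the 4 vertices {1, 2, 4, 5} are pairwise adjacent, and any tree decomposition puts a clique entirely inside one bag — forcing width ≥ 3. The upper and lower bounds meet at 3, so that is the treewidth.

Treewidth 3.
One such decomposition:
Bags: B1 = {1, 2, 4, 5}  B2 = {1, 3, 4, 5}
Tree: B1–B2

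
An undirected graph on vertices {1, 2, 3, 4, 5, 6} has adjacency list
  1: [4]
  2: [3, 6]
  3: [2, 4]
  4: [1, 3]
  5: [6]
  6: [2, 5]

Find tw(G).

1

A width-1 tree decomposition is:
Bags: B1 = {5, 6}  B2 = {2, 6}  B3 = {2, 3}  B4 = {3, 4}  B5 = {1, 4}
Tree: B1–B2, B2–B3, B3–B4, B4–B5
Every bag has size at most 2, so the width is 2 − 1 = 1 and tw(G) ≤ 1. G has an edge, so its treewidth is at least 1. Combining the bounds, tw(G) = 1.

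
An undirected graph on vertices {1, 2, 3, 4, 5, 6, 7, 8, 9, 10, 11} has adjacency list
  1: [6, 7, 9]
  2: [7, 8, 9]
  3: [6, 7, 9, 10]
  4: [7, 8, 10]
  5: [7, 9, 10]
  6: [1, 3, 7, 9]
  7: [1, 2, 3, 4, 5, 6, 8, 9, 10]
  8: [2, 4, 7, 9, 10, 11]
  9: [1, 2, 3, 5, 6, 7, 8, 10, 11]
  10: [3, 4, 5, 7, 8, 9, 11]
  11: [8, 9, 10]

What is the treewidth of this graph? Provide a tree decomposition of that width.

Each bag holds 4 vertices, so the decomposition has width 3, which upper-bounds the treewidth. Conversely, {8, 9, 10, 11} is a clique of size 4, and the vertices of any clique must share a bag in every tree decomposition; so some bag has ≥ 4 vertices and tw(G) ≥ 3. Therefore the treewidth is 3.

Treewidth 3.
One optimal decomposition is:
Bags: B1 = {4, 7, 8, 10}  B2 = {7, 8, 9, 10}  B3 = {3, 7, 9, 10}  B4 = {3, 6, 7, 9}  B5 = {2, 7, 8, 9}  B6 = {5, 7, 9, 10}  B7 = {8, 9, 10, 11}  B8 = {1, 6, 7, 9}
Tree: B1–B2, B2–B3, B3–B4, B2–B5, B3–B6, B2–B7, B4–B8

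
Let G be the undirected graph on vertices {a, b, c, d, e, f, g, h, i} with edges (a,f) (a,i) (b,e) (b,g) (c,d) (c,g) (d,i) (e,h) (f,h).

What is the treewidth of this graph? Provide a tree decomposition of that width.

Every bag has size at most 3, so the width is 3 − 1 = 2 and tw(G) ≤ 2. For the lower bound, G contains the cycle i–a–f–h–e–b–g–c–d–i, so G is not a forest; only forests have treewidth ≤ 1, hence tw(G) ≥ 2. Hence tw(G) = 2 exactly.

Treewidth 2.
One such decomposition:
Bags: B1 = {a, f, i}  B2 = {f, h, i}  B3 = {e, h, i}  B4 = {b, e, i}  B5 = {b, g, i}  B6 = {c, g, i}  B7 = {c, d, i}
Tree: B1–B2, B2–B3, B3–B4, B4–B5, B5–B6, B6–B7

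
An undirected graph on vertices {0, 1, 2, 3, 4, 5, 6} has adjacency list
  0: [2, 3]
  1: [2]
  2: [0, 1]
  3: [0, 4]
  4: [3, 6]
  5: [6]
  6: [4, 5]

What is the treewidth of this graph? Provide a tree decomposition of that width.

Treewidth 1.
Bags: B1 = {5, 6}  B2 = {4, 6}  B3 = {3, 4}  B4 = {0, 3}  B5 = {0, 2}  B6 = {1, 2}
Tree: B1–B2, B2–B3, B3–B4, B4–B5, B5–B6

Each bag holds 2 vertices, so the decomposition has width 1, which upper-bounds the treewidth. Any graph with an edge has treewidth ≥ 1, and G has the edge 5–6. Therefore the treewidth is 1.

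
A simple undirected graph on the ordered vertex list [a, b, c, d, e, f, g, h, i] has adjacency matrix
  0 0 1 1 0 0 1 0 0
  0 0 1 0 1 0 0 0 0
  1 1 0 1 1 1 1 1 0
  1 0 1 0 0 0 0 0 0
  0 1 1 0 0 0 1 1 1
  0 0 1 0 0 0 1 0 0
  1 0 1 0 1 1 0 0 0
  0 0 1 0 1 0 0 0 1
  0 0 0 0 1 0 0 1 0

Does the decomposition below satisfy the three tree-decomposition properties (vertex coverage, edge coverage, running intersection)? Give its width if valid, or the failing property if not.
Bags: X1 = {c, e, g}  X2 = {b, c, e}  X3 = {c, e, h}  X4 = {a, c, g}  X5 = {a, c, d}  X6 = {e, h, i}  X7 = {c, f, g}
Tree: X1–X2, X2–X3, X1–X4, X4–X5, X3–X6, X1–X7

Yes; width 2.

Vertex coverage: the bags together contain {a, b, c, d, e, f, g, h, i}, the full vertex set. Edge coverage: each edge of G has both endpoints in at least one bag. Running intersection: for every vertex, the bags containing it form a connected subtree. All three properties hold, so this is a valid tree decomposition of width max|bag| − 1 = 2, and hence tw(G) ≤ 2.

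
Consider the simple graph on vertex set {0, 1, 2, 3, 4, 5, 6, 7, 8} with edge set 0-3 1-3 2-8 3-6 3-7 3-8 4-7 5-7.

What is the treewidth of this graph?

A width-1 tree decomposition is:
Bags: B1 = {3, 7}  B2 = {5, 7}  B3 = {4, 7}  B4 = {3, 8}  B5 = {0, 3}  B6 = {3, 6}  B7 = {2, 8}  B8 = {1, 3}
Tree: B1–B2, B1–B3, B1–B4, B4–B5, B4–B6, B4–B7, B4–B8
Every bag has size at most 2, so the width is 2 − 1 = 1 and tw(G) ≤ 1. G has an edge, so its treewidth is at least 1. Therefore the treewidth is 1.

1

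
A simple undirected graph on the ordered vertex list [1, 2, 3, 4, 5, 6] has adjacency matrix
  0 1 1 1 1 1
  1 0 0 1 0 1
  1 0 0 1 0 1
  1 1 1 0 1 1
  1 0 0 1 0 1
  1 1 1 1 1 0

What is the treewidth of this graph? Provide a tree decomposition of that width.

Every bag has size at most 4, so the width is 4 − 1 = 3 and tw(G) ≤ 3. Conversely, {1, 2, 4, 6} is a clique of size 4, and the vertices of any clique must share a bag in every tree decomposition; so some bag has ≥ 4 vertices and tw(G) ≥ 3. Hence tw(G) = 3 exactly.

Treewidth 3.
Bags: B1 = {1, 4, 5, 6}  B2 = {1, 2, 4, 6}  B3 = {1, 3, 4, 6}
Tree: B1–B2, B2–B3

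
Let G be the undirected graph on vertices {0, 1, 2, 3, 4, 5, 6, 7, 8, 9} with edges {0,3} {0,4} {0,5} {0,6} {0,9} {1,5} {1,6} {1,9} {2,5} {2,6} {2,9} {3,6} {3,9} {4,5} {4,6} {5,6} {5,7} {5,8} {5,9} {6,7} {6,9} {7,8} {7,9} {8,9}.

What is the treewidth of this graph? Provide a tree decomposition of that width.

Treewidth 3.
Bags: B1 = {2, 5, 6, 9}  B2 = {1, 5, 6, 9}  B3 = {0, 5, 6, 9}  B4 = {5, 6, 7, 9}  B5 = {0, 3, 6, 9}  B6 = {0, 4, 5, 6}  B7 = {5, 7, 8, 9}
Tree: B1–B2, B1–B3, B1–B4, B3–B5, B3–B6, B4–B7

The largest bag has 4 vertices, giving width 3; this decomposition certifies tw(G) ≤ 3. On the other hand G contains the 4-clique {0, 3, 6, 9}. A clique must lie in a single bag of any decomposition, so no decomposition can have width below 3. Hence tw(G) = 3 exactly.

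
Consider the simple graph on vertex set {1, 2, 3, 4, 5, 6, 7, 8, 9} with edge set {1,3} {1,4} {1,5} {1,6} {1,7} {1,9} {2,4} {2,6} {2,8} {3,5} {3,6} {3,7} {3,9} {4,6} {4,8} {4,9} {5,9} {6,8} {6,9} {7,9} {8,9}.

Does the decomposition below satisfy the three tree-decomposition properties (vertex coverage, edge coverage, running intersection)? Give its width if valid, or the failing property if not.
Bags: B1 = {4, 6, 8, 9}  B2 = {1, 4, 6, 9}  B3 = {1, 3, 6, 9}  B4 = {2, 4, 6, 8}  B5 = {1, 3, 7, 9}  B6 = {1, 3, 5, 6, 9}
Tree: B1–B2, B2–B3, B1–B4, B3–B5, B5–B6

No — bags containing vertex 6 are not connected in the tree.

A tree decomposition must satisfy three properties: every vertex lies in some bag; for every edge, both endpoints lie together in some bag; and for every vertex, the bags containing it form a connected subtree. Here bags containing vertex 6 are not connected in the tree, so the decomposition is invalid.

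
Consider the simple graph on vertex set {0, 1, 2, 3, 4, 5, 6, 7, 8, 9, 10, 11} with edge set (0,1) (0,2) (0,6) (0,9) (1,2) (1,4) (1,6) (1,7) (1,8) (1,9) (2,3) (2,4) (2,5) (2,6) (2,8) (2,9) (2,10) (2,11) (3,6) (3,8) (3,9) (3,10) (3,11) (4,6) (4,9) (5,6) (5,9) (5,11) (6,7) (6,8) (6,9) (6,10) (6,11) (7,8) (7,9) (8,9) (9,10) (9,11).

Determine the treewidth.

4

A width-4 tree decomposition is:
Bags: B1 = {2, 3, 6, 8, 9}  B2 = {1, 2, 6, 8, 9}  B3 = {2, 3, 6, 9, 11}  B4 = {0, 1, 2, 6, 9}  B5 = {1, 6, 7, 8, 9}  B6 = {2, 3, 6, 9, 10}  B7 = {2, 5, 6, 9, 11}  B8 = {1, 2, 4, 6, 9}
Tree: B1–B2, B1–B3, B2–B4, B2–B5, B3–B6, B3–B7, B2–B8
Each bag holds 5 vertices, so the decomposition has width 4, which upper-bounds the treewidth. On the other hand G contains the 5-clique {0, 1, 2, 6, 9}. A clique must lie in a single bag of any decomposition, so no decomposition can have width below 4. Therefore the treewidth is 4.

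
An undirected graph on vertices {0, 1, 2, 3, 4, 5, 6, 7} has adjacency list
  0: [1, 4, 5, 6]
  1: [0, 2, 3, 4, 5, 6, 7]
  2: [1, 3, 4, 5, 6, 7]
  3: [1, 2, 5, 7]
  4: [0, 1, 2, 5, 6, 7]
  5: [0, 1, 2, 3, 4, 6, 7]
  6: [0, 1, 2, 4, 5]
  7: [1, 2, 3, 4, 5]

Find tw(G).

A width-4 tree decomposition is:
Bags: B1 = {1, 2, 4, 5, 7}  B2 = {1, 2, 3, 5, 7}  B3 = {1, 2, 4, 5, 6}  B4 = {0, 1, 4, 5, 6}
Tree: B1–B2, B1–B3, B3–B4
Each bag holds 5 vertices, so the decomposition has width 4, which upper-bounds the treewidth. Conversely, {0, 1, 4, 5, 6} is a clique of size 5, and the vertices of any clique must share a bag in every tree decomposition; so some bag has ≥ 5 vertices and tw(G) ≥ 4. Hence tw(G) = 4 exactly.

4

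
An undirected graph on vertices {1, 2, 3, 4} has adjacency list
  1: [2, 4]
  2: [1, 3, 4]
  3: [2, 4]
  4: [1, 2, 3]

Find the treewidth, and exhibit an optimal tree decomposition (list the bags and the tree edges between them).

Every bag has size at most 3, so the width is 3 − 1 = 2 and tw(G) ≤ 2. For the lower bound, the 3 vertices {1, 2, 4} are pairwise adjacent, and any tree decomposition puts a clique entirely inside one bag — forcing width ≥ 2. Therefore the treewidth is 2.

Treewidth 2.
One such decomposition:
Bags: B1 = {2, 3, 4}  B2 = {1, 2, 4}
Tree: B1–B2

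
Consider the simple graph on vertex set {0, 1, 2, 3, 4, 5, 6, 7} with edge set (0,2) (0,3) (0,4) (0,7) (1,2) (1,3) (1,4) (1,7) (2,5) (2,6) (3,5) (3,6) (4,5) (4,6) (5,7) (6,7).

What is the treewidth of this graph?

A width-4 tree decomposition is:
Bags: B1 = {1, 2, 3, 4, 7}  B2 = {2, 3, 4, 6, 7}  B3 = {2, 3, 4, 5, 7}  B4 = {0, 2, 3, 4, 7}
Tree: B1–B2, B2–B3, B3–B4
Every bag has size at most 5, so the width is 5 − 1 = 4 and tw(G) ≤ 4. For the lower bound: the 5 vertex sets {1,2}, {3,6}, {4,5}, {7}, {0} are disjoint, each induces a connected subgraph, and every pair is joined by at least one edge of G. Contracting each set to a single vertex therefore yields K_{5} as a minor, and since treewidth is minor-monotone, tw(G) ≥ tw(K_{5}) = 4. Combining the bounds, tw(G) = 4.

4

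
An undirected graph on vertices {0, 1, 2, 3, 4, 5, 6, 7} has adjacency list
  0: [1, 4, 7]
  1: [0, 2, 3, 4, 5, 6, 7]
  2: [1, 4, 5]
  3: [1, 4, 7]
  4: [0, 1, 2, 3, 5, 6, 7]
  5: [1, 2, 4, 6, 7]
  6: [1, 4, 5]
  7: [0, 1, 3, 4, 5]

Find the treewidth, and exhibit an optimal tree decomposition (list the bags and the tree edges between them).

Each bag holds 4 vertices, so the decomposition has width 3, which upper-bounds the treewidth. For the lower bound, the 4 vertices {0, 1, 4, 7} are pairwise adjacent, and any tree decomposition puts a clique entirely inside one bag — forcing width ≥ 3. The upper and lower bounds meet at 3, so that is the treewidth.

Treewidth 3.
One such decomposition:
Bags: B1 = {1, 4, 5, 7}  B2 = {1, 3, 4, 7}  B3 = {1, 2, 4, 5}  B4 = {1, 4, 5, 6}  B5 = {0, 1, 4, 7}
Tree: B1–B2, B1–B3, B1–B4, B2–B5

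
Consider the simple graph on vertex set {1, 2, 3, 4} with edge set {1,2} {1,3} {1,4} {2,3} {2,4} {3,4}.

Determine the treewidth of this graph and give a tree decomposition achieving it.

Treewidth 3.
One optimal decomposition is:
Bags: B1 = {1, 2, 3, 4}
Tree: (single bag)

A single bag containing all 4 vertices is trivially a valid decomposition of width 3. On the other hand G contains the 4-clique {1, 2, 3, 4}. A clique must lie in a single bag of any decomposition, so no decomposition can have width below 3. Combining the bounds, tw(G) = 3.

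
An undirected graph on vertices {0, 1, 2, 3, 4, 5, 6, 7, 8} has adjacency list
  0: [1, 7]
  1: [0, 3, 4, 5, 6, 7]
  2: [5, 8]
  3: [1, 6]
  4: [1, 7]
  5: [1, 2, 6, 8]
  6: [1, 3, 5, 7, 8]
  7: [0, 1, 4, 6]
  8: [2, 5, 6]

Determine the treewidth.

A width-2 tree decomposition is:
Bags: B1 = {1, 5, 6}  B2 = {5, 6, 8}  B3 = {1, 3, 6}  B4 = {1, 6, 7}  B5 = {1, 4, 7}  B6 = {0, 1, 7}  B7 = {2, 5, 8}
Tree: B1–B2, B1–B3, B3–B4, B4–B5, B4–B6, B2–B7
Each bag holds 3 vertices, so the decomposition has width 2, which upper-bounds the treewidth. On the other hand G contains the 3-clique {2, 5, 8}. A clique must lie in a single bag of any decomposition, so no decomposition can have width below 2. Hence tw(G) = 2 exactly.

2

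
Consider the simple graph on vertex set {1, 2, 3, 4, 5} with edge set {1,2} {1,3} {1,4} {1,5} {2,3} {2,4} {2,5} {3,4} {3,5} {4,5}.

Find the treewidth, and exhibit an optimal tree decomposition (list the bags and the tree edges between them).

Treewidth 4.
One such decomposition:
Bags: B1 = {1, 2, 3, 4, 5}
Tree: (single bag)

A single bag containing all 5 vertices is trivially a valid decomposition of width 4. For the lower bound, the 5 vertices {1, 2, 3, 4, 5} are pairwise adjacent, and any tree decomposition puts a clique entirely inside one bag — forcing width ≥ 4. Therefore the treewidth is 4.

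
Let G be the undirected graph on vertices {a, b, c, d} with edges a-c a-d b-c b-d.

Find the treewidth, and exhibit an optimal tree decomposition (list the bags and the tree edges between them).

The largest bag has 3 vertices, giving width 2; this decomposition certifies tw(G) ≤ 2. The edges a–d–b–c–a form a cycle, so G is not a tree and its treewidth is at least 2. Combining the bounds, tw(G) = 2.

Treewidth 2.
Bags: B1 = {a, b, d}  B2 = {a, b, c}
Tree: B1–B2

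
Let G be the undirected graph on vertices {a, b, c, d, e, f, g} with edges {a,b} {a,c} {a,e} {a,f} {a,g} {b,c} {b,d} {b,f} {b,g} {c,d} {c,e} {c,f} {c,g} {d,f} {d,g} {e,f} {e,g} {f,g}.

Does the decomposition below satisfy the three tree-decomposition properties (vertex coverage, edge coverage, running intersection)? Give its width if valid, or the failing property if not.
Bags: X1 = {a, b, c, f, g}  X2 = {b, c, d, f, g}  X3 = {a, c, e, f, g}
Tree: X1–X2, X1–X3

Checking the three conditions: (i) the bags cover all of {a, b, c, d, e, f, g}; (ii) for each edge, some bag contains both endpoints; (iii) the bags containing any fixed vertex form a subtree. All hold, so the decomposition is valid with width 5 − 1 = 4.

Yes; width 4.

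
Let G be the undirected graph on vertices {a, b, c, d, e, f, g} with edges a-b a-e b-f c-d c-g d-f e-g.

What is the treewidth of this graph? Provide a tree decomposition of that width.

Every bag has size at most 3, so the width is 3 − 1 = 2 and tw(G) ≤ 2. For the lower bound, G contains the cycle d–c–g–e–a–b–f–d, so G is not a forest; only forests have treewidth ≤ 1, hence tw(G) ≥ 2. Hence tw(G) = 2 exactly.

Treewidth 2.
Bags: B1 = {c, d, g}  B2 = {d, e, g}  B3 = {a, d, e}  B4 = {a, b, d}  B5 = {b, d, f}
Tree: B1–B2, B2–B3, B3–B4, B4–B5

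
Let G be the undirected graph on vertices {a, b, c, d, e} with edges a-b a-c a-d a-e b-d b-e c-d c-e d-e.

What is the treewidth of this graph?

A width-3 tree decomposition is:
Bags: B1 = {a, b, d, e}  B2 = {a, c, d, e}
Tree: B1–B2
The largest bag has 4 vertices, giving width 3; this decomposition certifies tw(G) ≤ 3. Conversely, {a, c, d, e} is a clique of size 4, and the vertices of any clique must share a bag in every tree decomposition; so some bag has ≥ 4 vertices and tw(G) ≥ 3. Combining the bounds, tw(G) = 3.

3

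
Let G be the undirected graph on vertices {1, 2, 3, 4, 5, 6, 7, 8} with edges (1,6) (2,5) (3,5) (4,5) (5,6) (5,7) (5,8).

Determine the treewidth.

1

A width-1 tree decomposition is:
Bags: B1 = {1, 6}  B2 = {5, 6}  B3 = {4, 5}  B4 = {5, 8}  B5 = {5, 7}  B6 = {3, 5}  B7 = {2, 5}
Tree: B1–B2, B2–B3, B3–B4, B4–B5, B3–B6, B6–B7
The largest bag has 2 vertices, giving width 1; this decomposition certifies tw(G) ≤ 1. Since G has at least one edge (e.g. 6–1), it is not an edgeless graph, so tw(G) ≥ 1. Combining the bounds, tw(G) = 1.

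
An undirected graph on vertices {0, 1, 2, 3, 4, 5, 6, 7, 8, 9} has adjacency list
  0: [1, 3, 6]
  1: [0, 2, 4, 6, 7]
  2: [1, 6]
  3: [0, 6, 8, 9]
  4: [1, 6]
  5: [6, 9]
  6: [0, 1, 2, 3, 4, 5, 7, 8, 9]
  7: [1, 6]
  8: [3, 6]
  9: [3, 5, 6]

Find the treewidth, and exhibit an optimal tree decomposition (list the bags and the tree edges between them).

Treewidth 2.
Bags: B1 = {0, 3, 6}  B2 = {0, 1, 6}  B3 = {3, 6, 8}  B4 = {3, 6, 9}  B5 = {1, 4, 6}  B6 = {5, 6, 9}  B7 = {1, 6, 7}  B8 = {1, 2, 6}
Tree: B1–B2, B1–B3, B3–B4, B2–B5, B4–B6, B2–B7, B5–B8

The largest bag has 3 vertices, giving width 2; this decomposition certifies tw(G) ≤ 2. For the lower bound, the 3 vertices {0, 1, 6} are pairwise adjacent, and any tree decomposition puts a clique entirely inside one bag — forcing width ≥ 2. The upper and lower bounds meet at 2, so that is the treewidth.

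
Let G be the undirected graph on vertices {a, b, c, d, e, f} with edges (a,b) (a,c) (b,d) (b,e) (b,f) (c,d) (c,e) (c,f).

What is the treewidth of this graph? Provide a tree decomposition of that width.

The largest bag has 3 vertices, giving width 2; this decomposition certifies tw(G) ≤ 2. Since c–e–b–f–c is a cycle in G, G is not acyclic. Forests are exactly the graphs of treewidth ≤ 1, so tw(G) ≥ 2. Therefore the treewidth is 2.

Treewidth 2.
One optimal decomposition is:
Bags: B1 = {b, c, e}  B2 = {b, c, f}  B3 = {a, b, c}  B4 = {b, c, d}
Tree: B1–B2, B2–B3, B3–B4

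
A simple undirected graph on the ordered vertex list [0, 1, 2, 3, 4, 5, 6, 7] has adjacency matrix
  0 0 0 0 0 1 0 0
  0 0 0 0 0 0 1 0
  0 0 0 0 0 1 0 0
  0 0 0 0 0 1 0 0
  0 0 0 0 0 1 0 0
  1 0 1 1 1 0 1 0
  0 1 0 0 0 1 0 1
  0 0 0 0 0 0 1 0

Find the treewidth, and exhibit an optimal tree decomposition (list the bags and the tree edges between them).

Treewidth 1.
One optimal decomposition is:
Bags: B1 = {1, 6}  B2 = {5, 6}  B3 = {0, 5}  B4 = {3, 5}  B5 = {6, 7}  B6 = {2, 5}  B7 = {4, 5}
Tree: B1–B2, B2–B3, B2–B4, B2–B5, B2–B6, B6–B7

The largest bag has 2 vertices, giving width 1; this decomposition certifies tw(G) ≤ 1. G has an edge, so its treewidth is at least 1. Combining the bounds, tw(G) = 1.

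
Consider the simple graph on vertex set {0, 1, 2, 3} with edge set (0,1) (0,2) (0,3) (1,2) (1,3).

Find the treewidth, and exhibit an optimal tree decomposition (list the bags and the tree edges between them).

Treewidth 2.
One optimal decomposition is:
Bags: B1 = {0, 1, 2}  B2 = {0, 1, 3}
Tree: B1–B2

Every bag has size at most 3, so the width is 3 − 1 = 2 and tw(G) ≤ 2. Conversely, {0, 1, 2} is a clique of size 3, and the vertices of any clique must share a bag in every tree decomposition; so some bag has ≥ 3 vertices and tw(G) ≥ 2. Combining the bounds, tw(G) = 2.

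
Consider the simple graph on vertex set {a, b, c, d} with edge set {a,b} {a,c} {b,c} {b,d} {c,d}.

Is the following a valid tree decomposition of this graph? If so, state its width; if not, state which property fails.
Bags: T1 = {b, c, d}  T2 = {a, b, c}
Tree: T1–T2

Every vertex of G appears in some bag (union = {a, b, c, d}); every edge is covered by a bag; and for each vertex v the set of bags containing v is connected in the bag tree. The decomposition is therefore valid. The largest bag has 3 vertices, so the width is 2.

Yes; width 2.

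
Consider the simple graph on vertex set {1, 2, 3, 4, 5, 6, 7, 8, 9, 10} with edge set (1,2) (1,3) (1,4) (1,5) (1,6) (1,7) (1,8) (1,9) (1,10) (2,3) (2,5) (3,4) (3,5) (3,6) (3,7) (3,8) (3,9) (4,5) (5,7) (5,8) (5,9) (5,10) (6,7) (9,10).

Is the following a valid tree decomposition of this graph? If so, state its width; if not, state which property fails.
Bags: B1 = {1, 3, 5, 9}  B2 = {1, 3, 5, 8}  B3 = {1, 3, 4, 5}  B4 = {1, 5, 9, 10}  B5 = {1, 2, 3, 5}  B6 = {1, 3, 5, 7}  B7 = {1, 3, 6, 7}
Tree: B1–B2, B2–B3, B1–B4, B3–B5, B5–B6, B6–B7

Every vertex of G appears in some bag (union = {1, 2, 3, 4, 5, 6, 7, 8, 9, 10}); every edge is covered by a bag; and for each vertex v the set of bags containing v is connected in the bag tree. The decomposition is therefore valid. The largest bag has 4 vertices, so the width is 3.

Yes; width 3.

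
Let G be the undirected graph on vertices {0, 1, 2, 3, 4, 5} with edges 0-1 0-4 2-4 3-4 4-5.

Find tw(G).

1

A width-1 tree decomposition is:
Bags: B1 = {0, 4}  B2 = {4, 5}  B3 = {2, 4}  B4 = {3, 4}  B5 = {0, 1}
Tree: B1–B2, B2–B3, B3–B4, B1–B5
The largest bag has 2 vertices, giving width 1; this decomposition certifies tw(G) ≤ 1. G has an edge, so its treewidth is at least 1. Hence tw(G) = 1 exactly.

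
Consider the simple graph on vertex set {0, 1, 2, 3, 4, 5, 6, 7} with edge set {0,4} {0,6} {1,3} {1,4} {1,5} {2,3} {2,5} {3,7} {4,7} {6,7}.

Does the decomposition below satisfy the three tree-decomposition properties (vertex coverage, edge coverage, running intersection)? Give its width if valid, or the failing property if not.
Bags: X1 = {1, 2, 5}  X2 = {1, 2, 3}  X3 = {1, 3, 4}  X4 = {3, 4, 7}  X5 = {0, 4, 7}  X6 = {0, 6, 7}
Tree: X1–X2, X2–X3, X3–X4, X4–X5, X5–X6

Yes; width 2.

Every vertex of G appears in some bag (union = {0, 1, 2, 3, 4, 5, 6, 7}); every edge is covered by a bag; and for each vertex v the set of bags containing v is connected in the bag tree. The decomposition is therefore valid. The largest bag has 3 vertices, so the width is 2.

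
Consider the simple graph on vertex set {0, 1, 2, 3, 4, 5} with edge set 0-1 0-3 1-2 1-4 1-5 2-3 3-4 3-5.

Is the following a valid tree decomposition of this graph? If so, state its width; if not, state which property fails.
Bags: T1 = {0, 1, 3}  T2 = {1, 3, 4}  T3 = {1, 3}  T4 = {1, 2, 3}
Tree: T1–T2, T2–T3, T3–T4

A tree decomposition must satisfy three properties: every vertex lies in some bag; for every edge, both endpoints lie together in some bag; and for every vertex, the bags containing it form a connected subtree. Here vertex 5 appears in no bag, so the decomposition is invalid.

No — vertex 5 appears in no bag.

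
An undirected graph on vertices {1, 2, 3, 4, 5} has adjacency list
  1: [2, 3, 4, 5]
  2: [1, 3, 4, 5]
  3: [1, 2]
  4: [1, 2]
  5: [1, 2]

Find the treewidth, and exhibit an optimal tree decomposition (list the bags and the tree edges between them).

Treewidth 2.
One optimal decomposition is:
Bags: B1 = {1, 2, 3}  B2 = {1, 2, 5}  B3 = {1, 2, 4}
Tree: B1–B2, B2–B3

Every bag has size at most 3, so the width is 3 − 1 = 2 and tw(G) ≤ 2. For the lower bound, the 3 vertices {1, 2, 3} are pairwise adjacent, and any tree decomposition puts a clique entirely inside one bag — forcing width ≥ 2. The upper and lower bounds meet at 2, so that is the treewidth.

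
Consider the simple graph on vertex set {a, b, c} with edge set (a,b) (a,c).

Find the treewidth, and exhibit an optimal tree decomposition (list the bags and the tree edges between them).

Each bag holds 2 vertices, so the decomposition has width 1, which upper-bounds the treewidth. Any graph with an edge has treewidth ≥ 1, and G has the edge b–a. The upper and lower bounds meet at 1, so that is the treewidth.

Treewidth 1.
Bags: B1 = {a, b}  B2 = {a, c}
Tree: B1–B2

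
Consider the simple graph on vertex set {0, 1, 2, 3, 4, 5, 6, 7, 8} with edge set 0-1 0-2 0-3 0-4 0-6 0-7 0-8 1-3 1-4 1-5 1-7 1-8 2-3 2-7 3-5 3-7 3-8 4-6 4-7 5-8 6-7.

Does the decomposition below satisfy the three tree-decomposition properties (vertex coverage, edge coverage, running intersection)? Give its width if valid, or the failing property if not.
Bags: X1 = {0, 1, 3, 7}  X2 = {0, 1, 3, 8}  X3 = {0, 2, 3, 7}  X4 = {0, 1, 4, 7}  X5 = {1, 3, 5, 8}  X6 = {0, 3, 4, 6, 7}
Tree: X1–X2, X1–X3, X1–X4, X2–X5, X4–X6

No — bags containing vertex 3 are not connected in the tree.

A tree decomposition must satisfy three properties: every vertex lies in some bag; for every edge, both endpoints lie together in some bag; and for every vertex, the bags containing it form a connected subtree. Here bags containing vertex 3 are not connected in the tree, so the decomposition is invalid.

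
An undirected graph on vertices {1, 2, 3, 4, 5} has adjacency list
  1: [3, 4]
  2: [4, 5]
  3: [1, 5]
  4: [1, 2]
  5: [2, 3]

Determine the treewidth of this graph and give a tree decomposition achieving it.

Treewidth 2.
One such decomposition:
Bags: B1 = {1, 2, 4}  B2 = {1, 2, 5}  B3 = {1, 3, 5}
Tree: B1–B2, B2–B3

Each bag holds 3 vertices, so the decomposition has width 2, which upper-bounds the treewidth. Since 1–4–2–5–3–1 is a cycle in G, G is not acyclic. Forests are exactly the graphs of treewidth ≤ 1, so tw(G) ≥ 2. Combining the bounds, tw(G) = 2.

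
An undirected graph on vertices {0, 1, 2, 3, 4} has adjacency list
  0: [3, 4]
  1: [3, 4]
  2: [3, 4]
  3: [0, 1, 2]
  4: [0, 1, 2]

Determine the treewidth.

A width-2 tree decomposition is:
Bags: B1 = {1, 3, 4}  B2 = {0, 3, 4}  B3 = {2, 3, 4}
Tree: B1–B2, B2–B3
Each bag holds 3 vertices, so the decomposition has width 2, which upper-bounds the treewidth. Since 1–3–0–4–1 is a cycle in G, G is not acyclic. Forests are exactly the graphs of treewidth ≤ 1, so tw(G) ≥ 2. Hence tw(G) = 2 exactly.

2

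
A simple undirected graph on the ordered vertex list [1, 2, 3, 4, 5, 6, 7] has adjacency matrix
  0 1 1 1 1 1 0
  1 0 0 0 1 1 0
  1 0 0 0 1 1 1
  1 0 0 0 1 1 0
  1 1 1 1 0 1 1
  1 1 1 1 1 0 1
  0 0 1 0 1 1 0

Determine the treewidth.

A width-3 tree decomposition is:
Bags: B1 = {3, 5, 6, 7}  B2 = {1, 3, 5, 6}  B3 = {1, 4, 5, 6}  B4 = {1, 2, 5, 6}
Tree: B1–B2, B2–B3, B2–B4
Every bag has size at most 4, so the width is 4 − 1 = 3 and tw(G) ≤ 3. On the other hand G contains the 4-clique {1, 2, 5, 6}. A clique must lie in a single bag of any decomposition, so no decomposition can have width below 3. The upper and lower bounds meet at 3, so that is the treewidth.

3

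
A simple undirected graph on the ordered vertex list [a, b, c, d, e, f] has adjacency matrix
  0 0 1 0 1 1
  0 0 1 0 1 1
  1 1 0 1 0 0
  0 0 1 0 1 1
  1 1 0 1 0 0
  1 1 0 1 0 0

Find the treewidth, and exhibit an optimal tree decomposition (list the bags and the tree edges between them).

Treewidth 3.
One such decomposition:
Bags: B1 = {a, b, d, e}  B2 = {a, b, c, d}  B3 = {a, b, d, f}
Tree: B1–B2, B2–B3

Each bag holds 4 vertices, so the decomposition has width 3, which upper-bounds the treewidth. For the lower bound: the 4 vertex sets {b,e}, {a,c}, {d}, {f} are disjoint, each induces a connected subgraph, and every pair is joined by at least one edge of G. Contracting each set to a single vertex therefore yields K_{4} as a minor, and since treewidth is minor-monotone, tw(G) ≥ tw(K_{4}) = 3. Combining the bounds, tw(G) = 3.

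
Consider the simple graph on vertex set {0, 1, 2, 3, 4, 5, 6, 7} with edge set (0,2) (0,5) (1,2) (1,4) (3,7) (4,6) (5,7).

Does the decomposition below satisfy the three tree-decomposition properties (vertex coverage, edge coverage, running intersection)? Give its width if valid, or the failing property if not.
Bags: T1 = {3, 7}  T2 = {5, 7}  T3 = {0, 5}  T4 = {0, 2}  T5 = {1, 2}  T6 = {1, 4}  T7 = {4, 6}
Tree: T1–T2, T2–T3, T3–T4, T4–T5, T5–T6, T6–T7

Yes; width 1.

Vertex coverage: the bags together contain {0, 1, 2, 3, 4, 5, 6, 7}, the full vertex set. Edge coverage: each edge of G has both endpoints in at least one bag. Running intersection: for every vertex, the bags containing it form a connected subtree. All three properties hold, so this is a valid tree decomposition of width max|bag| − 1 = 1, and hence tw(G) ≤ 1.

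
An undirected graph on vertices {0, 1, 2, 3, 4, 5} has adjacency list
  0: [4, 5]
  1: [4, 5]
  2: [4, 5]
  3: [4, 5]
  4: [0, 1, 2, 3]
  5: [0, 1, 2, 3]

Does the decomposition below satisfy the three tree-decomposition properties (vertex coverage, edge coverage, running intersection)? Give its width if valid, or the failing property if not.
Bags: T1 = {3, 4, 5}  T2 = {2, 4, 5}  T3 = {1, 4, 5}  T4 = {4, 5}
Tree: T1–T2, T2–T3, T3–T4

No — vertex 0 appears in no bag.

A tree decomposition must satisfy three properties: every vertex lies in some bag; for every edge, both endpoints lie together in some bag; and for every vertex, the bags containing it form a connected subtree. Here vertex 0 appears in no bag, so the decomposition is invalid.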